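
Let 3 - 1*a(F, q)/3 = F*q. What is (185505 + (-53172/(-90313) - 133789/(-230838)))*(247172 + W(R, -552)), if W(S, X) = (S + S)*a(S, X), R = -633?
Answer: 2566615614177269708391499/10423836147 ≈ 2.4623e+14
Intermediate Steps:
a(F, q) = 9 - 3*F*q
W(S, X) = 2*S*(9 - 3*S*X) (W(S, X) = (S + S)*(9 - 3*S*X) = (2*S)*(9 - 3*S*X) = 2*S*(9 - 3*S*X))
(185505 + (-53172/(-90313) - 133789/(-230838)))*(247172 + W(R, -552)) = (185505 + (-53172/(-90313) - 133789/(-230838)))*(247172 + 6*(-633)*(3 - 1*(-633)*(-552))) = (185505 + (-53172*(-1/90313) - 133789*(-1/230838)))*(247172 + 6*(-633)*(3 - 349416)) = (185505 + (53172/90313 + 133789/230838))*(247172 + 6*(-633)*(-349413)) = (185505 + 24357004093/20847672294)*(247172 + 1327070574) = (3867371805902563/20847672294)*1327317746 = 2566615614177269708391499/10423836147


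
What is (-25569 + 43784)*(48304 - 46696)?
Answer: 29289720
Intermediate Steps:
(-25569 + 43784)*(48304 - 46696) = 18215*1608 = 29289720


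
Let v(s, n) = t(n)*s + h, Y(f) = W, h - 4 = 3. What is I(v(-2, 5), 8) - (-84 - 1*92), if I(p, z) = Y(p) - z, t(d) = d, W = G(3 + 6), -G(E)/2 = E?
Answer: 150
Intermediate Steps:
G(E) = -2*E
h = 7 (h = 4 + 3 = 7)
W = -18 (W = -2*(3 + 6) = -2*9 = -18)
Y(f) = -18
v(s, n) = 7 + n*s (v(s, n) = n*s + 7 = 7 + n*s)
I(p, z) = -18 - z
I(v(-2, 5), 8) - (-84 - 1*92) = (-18 - 1*8) - (-84 - 1*92) = (-18 - 8) - (-84 - 92) = -26 - 1*(-176) = -26 + 176 = 150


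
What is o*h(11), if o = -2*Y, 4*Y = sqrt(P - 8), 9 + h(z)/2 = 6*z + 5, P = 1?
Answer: -62*I*sqrt(7) ≈ -164.04*I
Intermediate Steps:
h(z) = -8 + 12*z (h(z) = -18 + 2*(6*z + 5) = -18 + 2*(5 + 6*z) = -18 + (10 + 12*z) = -8 + 12*z)
Y = I*sqrt(7)/4 (Y = sqrt(1 - 8)/4 = sqrt(-7)/4 = (I*sqrt(7))/4 = I*sqrt(7)/4 ≈ 0.66144*I)
o = -I*sqrt(7)/2 ≈ -1.3229*I
o*h(11) = (-I*sqrt(7)/2)*(-8 + 12*11) = (-I*sqrt(7)/2)*(-8 + 132) = -I*sqrt(7)/2*124 = -62*I*sqrt(7)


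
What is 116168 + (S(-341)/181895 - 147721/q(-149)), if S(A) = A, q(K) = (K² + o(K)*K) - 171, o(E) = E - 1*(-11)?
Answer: 899958190873953/7747271840 ≈ 1.1616e+5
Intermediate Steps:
o(E) = 11 + E (o(E) = E + 11 = 11 + E)
q(K) = -171 + K² + K*(11 + K) (q(K) = (K² + (11 + K)*K) - 171 = (K² + K*(11 + K)) - 171 = -171 + K² + K*(11 + K))
116168 + (S(-341)/181895 - 147721/q(-149)) = 116168 + (-341/181895 - 147721/(-171 + (-149)² - 149*(11 - 149))) = 116168 + (-341*1/181895 - 147721/(-171 + 22201 - 149*(-138))) = 116168 + (-341/181895 - 147721/(-171 + 22201 + 20562)) = 116168 + (-341/181895 - 147721/42592) = 116168 - 26884235167/7747271840 = 899958190873953/7747271840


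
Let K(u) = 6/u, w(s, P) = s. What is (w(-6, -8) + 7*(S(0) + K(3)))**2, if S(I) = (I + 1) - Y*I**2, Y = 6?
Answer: 225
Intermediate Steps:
S(I) = 1 + I - 6*I**2 (S(I) = (I + 1) - 6*I**2 = (1 + I) - 6*I**2 = 1 + I - 6*I**2)
(w(-6, -8) + 7*(S(0) + K(3)))**2 = (-6 + 7*((1 + 0 - 6*0**2) + 6/3))**2 = (-6 + 7*((1 + 0 - 6*0) + 6*(1/3)))**2 = (-6 + 7*((1 + 0 + 0) + 2))**2 = (-6 + 7*(1 + 2))**2 = (-6 + 7*3)**2 = (-6 + 21)**2 = 15**2 = 225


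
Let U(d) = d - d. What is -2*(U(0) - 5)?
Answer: 10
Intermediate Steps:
U(d) = 0
-2*(U(0) - 5) = -2*(0 - 5) = -2*(-5) = 10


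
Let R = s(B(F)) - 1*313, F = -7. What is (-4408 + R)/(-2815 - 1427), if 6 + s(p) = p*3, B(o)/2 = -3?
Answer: 4745/4242 ≈ 1.1186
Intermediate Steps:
B(o) = -6 (B(o) = 2*(-3) = -6)
s(p) = -6 + 3*p (s(p) = -6 + p*3 = -6 + 3*p)
R = -337 (R = (-6 + 3*(-6)) - 1*313 = (-6 - 18) - 313 = -24 - 313 = -337)
(-4408 + R)/(-2815 - 1427) = (-4408 - 337)/(-2815 - 1427) = -4745/(-4242) = -4745*(-1/4242) = 4745/4242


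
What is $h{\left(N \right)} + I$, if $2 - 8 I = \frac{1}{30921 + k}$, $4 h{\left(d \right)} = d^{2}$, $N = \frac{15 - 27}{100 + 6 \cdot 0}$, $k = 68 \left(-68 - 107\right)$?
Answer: $\frac{24118003}{95105000} \approx 0.25359$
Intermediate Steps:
$k = -11900$ ($k = 68 \left(-175\right) = -11900$)
$N = - \frac{3}{25}$ ($N = - \frac{12}{100 + 0} = - \frac{12}{100} = \left(-12\right) \frac{1}{100} = - \frac{3}{25} \approx -0.12$)
$h{\left(d \right)} = \frac{d^{2}}{4}$
$I = \frac{38041}{152168}$ ($I = \frac{1}{4} - \frac{1}{8 \left(30921 - 11900\right)} = \frac{1}{4} - \frac{1}{8 \cdot 19021} = \frac{1}{4} - \frac{1}{152168} = \frac{38041}{152168} \approx 0.24999$)
$h{\left(N \right)} + I = \frac{\left(- \frac{3}{25}\right)^{2}}{4} + \frac{38041}{152168} = \frac{1}{4} \cdot \frac{9}{625} + \frac{38041}{152168} = \frac{9}{2500} + \frac{38041}{152168} = \frac{24118003}{95105000}$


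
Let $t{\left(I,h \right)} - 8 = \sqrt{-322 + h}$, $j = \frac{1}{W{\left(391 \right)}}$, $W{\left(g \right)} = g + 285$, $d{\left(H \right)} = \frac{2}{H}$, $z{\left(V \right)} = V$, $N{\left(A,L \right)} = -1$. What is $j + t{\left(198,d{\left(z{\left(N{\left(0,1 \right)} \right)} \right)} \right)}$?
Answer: $\frac{5409}{676} + 18 i \approx 8.0015 + 18.0 i$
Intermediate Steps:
$W{\left(g \right)} = 285 + g$
$j = \frac{1}{676}$ ($j = \frac{1}{285 + 391} = \frac{1}{676} \approx 0.0014793$)
$t{\left(I,h \right)} = 8 + \sqrt{-322 + h}$
$j + t{\left(198,d{\left(z{\left(N{\left(0,1 \right)} \right)} \right)} \right)} = \frac{1}{676} + \left(8 + \sqrt{-322 + \frac{2}{-1}}\right) = \frac{1}{676} + \left(8 + \sqrt{-322 + 2 \left(-1\right)}\right) = \frac{1}{676} + \left(8 + \sqrt{-322 - 2}\right) = \frac{1}{676} + \left(8 + \sqrt{-324}\right) = \frac{1}{676} + \left(8 + 18 i\right) = \frac{5409}{676} + 18 i$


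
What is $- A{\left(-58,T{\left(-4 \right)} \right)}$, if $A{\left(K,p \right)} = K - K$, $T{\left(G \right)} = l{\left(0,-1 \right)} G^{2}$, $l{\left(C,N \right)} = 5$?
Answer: $0$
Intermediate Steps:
$T{\left(G \right)} = 5 G^{2}$
$A{\left(K,p \right)} = 0$
$- A{\left(-58,T{\left(-4 \right)} \right)} = \left(-1\right) 0 = 0$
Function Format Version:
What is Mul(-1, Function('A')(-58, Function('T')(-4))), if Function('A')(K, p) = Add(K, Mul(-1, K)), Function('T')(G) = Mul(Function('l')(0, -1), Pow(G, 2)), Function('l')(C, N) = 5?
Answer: 0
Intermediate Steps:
Function('T')(G) = Mul(5, Pow(G, 2))
Function('A')(K, p) = 0
Mul(-1, Function('A')(-58, Function('T')(-4))) = Mul(-1, 0) = 0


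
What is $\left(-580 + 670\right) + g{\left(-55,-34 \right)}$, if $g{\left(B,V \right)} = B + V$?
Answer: $1$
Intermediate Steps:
$\left(-580 + 670\right) + g{\left(-55,-34 \right)} = \left(-580 + 670\right) - 89 = 90 - 89 = 1$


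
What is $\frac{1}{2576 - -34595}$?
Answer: $\frac{1}{37171} \approx 2.6903 \cdot 10^{-5}$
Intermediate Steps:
$\frac{1}{2576 - -34595} = \frac{1}{2576 + 34595} = \frac{1}{37171}$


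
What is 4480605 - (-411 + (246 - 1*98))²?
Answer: 4411436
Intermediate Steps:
4480605 - (-411 + (246 - 1*98))² = 4480605 - (-411 + (246 - 98))² = 4480605 - (-411 + 148)² = 4480605 - 1*(-263)² = 4480605 - 1*69169 = 4480605 - 69169 = 4411436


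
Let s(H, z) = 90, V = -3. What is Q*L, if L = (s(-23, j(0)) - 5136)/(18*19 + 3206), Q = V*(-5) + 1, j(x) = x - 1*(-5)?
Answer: -20184/887 ≈ -22.755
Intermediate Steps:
j(x) = 5 + x (j(x) = x + 5 = 5 + x)
Q = 16 (Q = -3*(-5) + 1 = 15 + 1 = 16)
L = -2523/1774 (L = (90 - 5136)/(18*19 + 3206) = -5046/(342 + 3206) = -5046/3548 = -5046*1/3548 = -2523/1774 ≈ -1.4222)
Q*L = 16*(-2523/1774) = -20184/887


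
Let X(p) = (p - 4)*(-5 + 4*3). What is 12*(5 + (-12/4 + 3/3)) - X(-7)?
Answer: 113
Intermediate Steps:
X(p) = -28 + 7*p (X(p) = (-4 + p)*(-5 + 12) = (-4 + p)*7 = -28 + 7*p)
12*(5 + (-12/4 + 3/3)) - X(-7) = 12*(5 + (-12/4 + 3/3)) - (-28 + 7*(-7)) = 12*(5 + (-12*1/4 + 3*(1/3))) - (-28 - 49) = 12*(5 + (-3 + 1)) - 1*(-77) = 12*(5 - 2) + 77 = 12*3 + 77 = 36 + 77 = 113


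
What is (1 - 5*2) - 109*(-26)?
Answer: 2825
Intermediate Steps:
(1 - 5*2) - 109*(-26) = (1 - 10) + 2834 = -9 + 2834 = 2825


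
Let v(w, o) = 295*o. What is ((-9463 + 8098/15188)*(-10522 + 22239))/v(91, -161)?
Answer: 841959869641/360677030 ≈ 2334.4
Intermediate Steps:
((-9463 + 8098/15188)*(-10522 + 22239))/v(91, -161) = ((-9463 + 8098/15188)*(-10522 + 22239))/((295*(-161))) = ((-9463 + 8098*(1/15188))*11717)/(-47495) = ((-9463 + 4049/7594)*11717)*(-1/47495) = -71857973/7594*11717*(-1/47495) = -841959869641/7594*(-1/47495) = 841959869641/360677030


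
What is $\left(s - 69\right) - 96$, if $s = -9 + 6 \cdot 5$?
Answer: $-144$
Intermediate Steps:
$s = 21$ ($s = -9 + 30 = 21$)
$\left(s - 69\right) - 96 = \left(21 - 69\right) - 96 = -48 - 96 = -144$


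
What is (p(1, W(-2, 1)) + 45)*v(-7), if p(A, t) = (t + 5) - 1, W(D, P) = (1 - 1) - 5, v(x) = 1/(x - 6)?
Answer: -44/13 ≈ -3.3846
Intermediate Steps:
v(x) = 1/(-6 + x)
W(D, P) = -5 (W(D, P) = 0 - 5 = -5)
p(A, t) = 4 + t (p(A, t) = (5 + t) - 1 = 4 + t)
(p(1, W(-2, 1)) + 45)*v(-7) = ((4 - 5) + 45)/(-6 - 7) = (-1 + 45)/(-13) = 44*(-1/13) = -44/13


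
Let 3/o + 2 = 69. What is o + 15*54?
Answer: 54273/67 ≈ 810.04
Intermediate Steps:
o = 3/67 (o = 3/(-2 + 69) = 3/67 ≈ 0.044776)
o + 15*54 = 3/67 + 15*54 = 3/67 + 810 = 54273/67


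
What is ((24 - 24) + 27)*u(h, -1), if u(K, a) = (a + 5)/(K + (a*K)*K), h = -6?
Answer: -18/7 ≈ -2.5714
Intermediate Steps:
u(K, a) = (5 + a)/(K + a*K²) (u(K, a) = (5 + a)/(K + (K*a)*K) = (5 + a)/(K + a*K²))
((24 - 24) + 27)*u(h, -1) = ((24 - 24) + 27)*((5 - 1)/((-6)*(1 - 6*(-1)))) = (0 + 27)*(-⅙*4/(1 + 6)) = 27*(-⅙*4/7) = 27*(-⅙*⅐*4) = 27*(-2/21) = -18/7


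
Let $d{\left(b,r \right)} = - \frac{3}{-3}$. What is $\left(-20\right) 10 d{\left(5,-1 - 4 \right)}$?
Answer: $-200$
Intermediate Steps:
$d{\left(b,r \right)} = 1$ ($d{\left(b,r \right)} = \left(-3\right) \left(- \frac{1}{3}\right) = 1$)
$\left(-20\right) 10 d{\left(5,-1 - 4 \right)} = \left(-20\right) 10 \cdot 1 = \left(-200\right) 1 = -200$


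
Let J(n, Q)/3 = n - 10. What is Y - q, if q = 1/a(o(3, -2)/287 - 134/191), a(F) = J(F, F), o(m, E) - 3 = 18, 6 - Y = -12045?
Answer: 3009058174/249693 ≈ 12051.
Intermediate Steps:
Y = 12051 (Y = 6 - 1*(-12045) = 6 + 12045 = 12051)
o(m, E) = 21 (o(m, E) = 3 + 18 = 21)
J(n, Q) = -30 + 3*n (J(n, Q) = 3*(n - 10) = 3*(-10 + n) = -30 + 3*n)
a(F) = -30 + 3*F
q = -7831/249693 (q = 1/(-30 + 3*(21/287 - 134/191)) = 1/(-30 + 3*(21*(1/287) - 134*1/191)) = 1/(-30 + 3*(3/41 - 134/191)) = 1/(-30 + 3*(-4921/7831)) = 1/(-30 - 14763/7831) = 1/(-249693/7831) = -7831/249693 ≈ -0.031363)
Y - q = 12051 - 1*(-7831/249693) = 12051 + 7831/249693 = 3009058174/249693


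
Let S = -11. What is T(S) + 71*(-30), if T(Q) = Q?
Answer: -2141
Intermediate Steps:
T(S) + 71*(-30) = -11 + 71*(-30) = -11 - 2130 = -2141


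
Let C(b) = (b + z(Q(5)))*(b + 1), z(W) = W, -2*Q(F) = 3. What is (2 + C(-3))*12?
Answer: 132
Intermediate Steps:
Q(F) = -3/2 (Q(F) = -1/2*3 = -3/2)
C(b) = (1 + b)*(-3/2 + b) (C(b) = (b - 3/2)*(b + 1) = (-3/2 + b)*(1 + b) = (1 + b)*(-3/2 + b))
(2 + C(-3))*12 = (2 + (-3/2 + (-3)**2 - 1/2*(-3)))*12 = (2 + (-3/2 + 9 + 3/2))*12 = (2 + 9)*12 = 11*12 = 132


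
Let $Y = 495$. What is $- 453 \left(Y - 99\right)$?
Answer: $-179388$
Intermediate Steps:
$- 453 \left(Y - 99\right) = - 453 \left(495 - 99\right) = \left(-453\right) 396 = -179388$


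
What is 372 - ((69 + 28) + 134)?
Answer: 141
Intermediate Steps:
372 - ((69 + 28) + 134) = 372 - (97 + 134) = 372 - 1*231 = 372 - 231 = 141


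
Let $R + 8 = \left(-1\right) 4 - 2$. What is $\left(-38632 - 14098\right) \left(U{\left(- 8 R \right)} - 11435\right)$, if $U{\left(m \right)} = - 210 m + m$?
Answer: $1837271390$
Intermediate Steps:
$R = -14$ ($R = -8 - 6 = -14$)
$U{\left(m \right)} = - 209 m$
$\left(-38632 - 14098\right) \left(U{\left(- 8 R \right)} - 11435\right) = \left(-38632 - 14098\right) \left(- 209 \left(\left(-8\right) \left(-14\right)\right) - 11435\right) = - 52730 \left(\left(-209\right) 112 - 11435\right) = - 52730 \left(-23408 - 11435\right) = \left(-52730\right) \left(-34843\right) = 1837271390$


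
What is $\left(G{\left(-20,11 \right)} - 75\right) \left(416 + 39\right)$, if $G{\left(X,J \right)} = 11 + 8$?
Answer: $-25480$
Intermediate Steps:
$G{\left(X,J \right)} = 19$
$\left(G{\left(-20,11 \right)} - 75\right) \left(416 + 39\right) = \left(19 - 75\right) \left(416 + 39\right) = \left(-56\right) 455 = -25480$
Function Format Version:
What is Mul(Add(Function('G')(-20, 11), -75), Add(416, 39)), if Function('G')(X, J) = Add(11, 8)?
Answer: -25480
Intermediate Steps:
Function('G')(X, J) = 19
Mul(Add(Function('G')(-20, 11), -75), Add(416, 39)) = Mul(Add(19, -75), Add(416, 39)) = Mul(-56, 455) = -25480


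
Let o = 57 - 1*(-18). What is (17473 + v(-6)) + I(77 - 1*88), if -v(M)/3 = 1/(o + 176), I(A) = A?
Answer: 4382959/251 ≈ 17462.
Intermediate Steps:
o = 75 (o = 57 + 18 = 75)
v(M) = -3/251 (v(M) = -3/(75 + 176) = -3/251)
(17473 + v(-6)) + I(77 - 1*88) = (17473 - 3/251) + (77 - 1*88) = 4385720/251 + (77 - 88) = 4385720/251 - 11 = 4382959/251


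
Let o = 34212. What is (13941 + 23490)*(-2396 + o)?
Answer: 1190904696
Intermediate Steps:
(13941 + 23490)*(-2396 + o) = (13941 + 23490)*(-2396 + 34212) = 37431*31816 = 1190904696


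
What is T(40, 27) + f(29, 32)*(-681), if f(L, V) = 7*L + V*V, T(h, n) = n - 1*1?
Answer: -835561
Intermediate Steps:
T(h, n) = -1 + n (T(h, n) = n - 1 = -1 + n)
f(L, V) = V**2 + 7*L (f(L, V) = 7*L + V**2 = V**2 + 7*L)
T(40, 27) + f(29, 32)*(-681) = (-1 + 27) + (32**2 + 7*29)*(-681) = 26 + (1024 + 203)*(-681) = 26 + 1227*(-681) = 26 - 835587 = -835561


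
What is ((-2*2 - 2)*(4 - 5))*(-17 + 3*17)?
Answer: 204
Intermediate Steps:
((-2*2 - 2)*(4 - 5))*(-17 + 3*17) = ((-4 - 2)*(-1))*(-17 + 51) = -6*(-1)*34 = 6*34 = 204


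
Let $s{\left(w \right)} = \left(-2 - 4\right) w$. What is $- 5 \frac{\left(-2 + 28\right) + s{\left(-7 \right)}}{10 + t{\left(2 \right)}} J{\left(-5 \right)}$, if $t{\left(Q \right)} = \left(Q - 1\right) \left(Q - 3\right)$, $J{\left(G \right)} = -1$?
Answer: $\frac{340}{9} \approx 37.778$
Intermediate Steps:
$s{\left(w \right)} = - 6 w$
$t{\left(Q \right)} = \left(-1 + Q\right) \left(-3 + Q\right)$
$- 5 \frac{\left(-2 + 28\right) + s{\left(-7 \right)}}{10 + t{\left(2 \right)}} J{\left(-5 \right)} = - 5 \frac{\left(-2 + 28\right) - -42}{10 + \left(3 + 2^{2} - 8\right)} \left(-1\right) = - 5 \frac{26 + 42}{10 + \left(3 + 4 - 8\right)} \left(-1\right) = - 5 \frac{68}{10 - 1} \left(-1\right) = - 5 \cdot \frac{68}{9} \left(-1\right) = - 5 \cdot 68 \cdot \frac{1}{9} \left(-1\right) = \left(-5\right) \frac{68}{9} \left(-1\right) = \left(- \frac{340}{9}\right) \left(-1\right) = \frac{340}{9}$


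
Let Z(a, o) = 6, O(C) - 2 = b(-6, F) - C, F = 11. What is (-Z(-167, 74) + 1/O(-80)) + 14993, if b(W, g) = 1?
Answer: 1243922/83 ≈ 14987.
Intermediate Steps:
O(C) = 3 - C (O(C) = 2 + (1 - C) = 3 - C)
(-Z(-167, 74) + 1/O(-80)) + 14993 = (-1*6 + 1/(3 - 1*(-80))) + 14993 = (-6 + 1/(3 + 80)) + 14993 = (-6 + 1/83) + 14993 = -497/83 + 14993 = 1243922/83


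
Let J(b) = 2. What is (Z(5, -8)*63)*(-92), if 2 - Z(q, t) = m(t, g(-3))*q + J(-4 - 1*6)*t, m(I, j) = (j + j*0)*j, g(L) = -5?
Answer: 620172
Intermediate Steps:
m(I, j) = j² (m(I, j) = (j + 0)*j = j*j = j²)
Z(q, t) = 2 - 25*q - 2*t (Z(q, t) = 2 - ((-5)²*q + 2*t) = 2 - (25*q + 2*t) = 2 - (2*t + 25*q) = 2 + (-25*q - 2*t) = 2 - 25*q - 2*t)
(Z(5, -8)*63)*(-92) = ((2 - 25*5 - 2*(-8))*63)*(-92) = ((2 - 125 + 16)*63)*(-92) = -107*63*(-92) = -6741*(-92) = 620172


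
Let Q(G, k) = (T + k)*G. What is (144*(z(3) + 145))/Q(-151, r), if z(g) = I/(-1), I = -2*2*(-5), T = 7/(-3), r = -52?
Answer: 54000/24613 ≈ 2.1940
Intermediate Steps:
T = -7/3 (T = 7*(-⅓) = -7/3 ≈ -2.3333)
Q(G, k) = G*(-7/3 + k) (Q(G, k) = (-7/3 + k)*G = G*(-7/3 + k))
I = 20 (I = -4*(-5) = 20)
z(g) = -20 (z(g) = 20/(-1) = 20*(-1) = -20)
(144*(z(3) + 145))/Q(-151, r) = (144*(-20 + 145))/(((⅓)*(-151)*(-7 + 3*(-52)))) = (144*125)/(((⅓)*(-151)*(-7 - 156))) = 18000/(((⅓)*(-151)*(-163))) = 18000/(24613/3) = 18000*(3/24613) = 54000/24613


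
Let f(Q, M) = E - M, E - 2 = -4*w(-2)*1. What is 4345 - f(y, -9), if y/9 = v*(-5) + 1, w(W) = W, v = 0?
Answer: 4326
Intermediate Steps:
y = 9 (y = 9*(0*(-5) + 1) = 9*(0 + 1) = 9*1 = 9)
E = 10 (E = 2 - 4*(-2)*1 = 2 + 8*1 = 2 + 8 = 10)
f(Q, M) = 10 - M
4345 - f(y, -9) = 4345 - (10 - 1*(-9)) = 4345 - (10 + 9) = 4345 - 1*19 = 4345 - 19 = 4326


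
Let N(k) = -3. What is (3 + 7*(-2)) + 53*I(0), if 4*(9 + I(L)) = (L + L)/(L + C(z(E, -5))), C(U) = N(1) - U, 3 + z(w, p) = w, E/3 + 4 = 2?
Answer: -488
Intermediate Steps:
E = -6 (E = -12 + 3*2 = -12 + 6 = -6)
z(w, p) = -3 + w
C(U) = -3 - U
I(L) = -9 + L/(2*(6 + L)) (I(L) = -9 + ((L + L)/(L + (-3 - (-3 - 6))))/4 = -9 + ((2*L)/(L + (-3 - 1*(-9))))/4 = -9 + ((2*L)/(L + (-3 + 9)))/4 = -9 + ((2*L)/(L + 6))/4 = -9 + ((2*L)/(6 + L))/4 = -9 + (2*L/(6 + L))/4 = -9 + L/(2*(6 + L)))
(3 + 7*(-2)) + 53*I(0) = (3 + 7*(-2)) + 53*((-108 - 17*0)/(2*(6 + 0))) = (3 - 14) + 53*((½)*(-108 + 0)/6) = -11 + 53*((½)*(⅙)*(-108)) = -11 + 53*(-9) = -11 - 477 = -488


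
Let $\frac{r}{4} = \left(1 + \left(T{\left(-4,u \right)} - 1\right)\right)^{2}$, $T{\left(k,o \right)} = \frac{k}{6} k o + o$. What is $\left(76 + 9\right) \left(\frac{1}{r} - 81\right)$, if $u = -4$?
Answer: $- \frac{53316675}{7744} \approx -6884.9$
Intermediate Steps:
$T{\left(k,o \right)} = o + \frac{o k^{2}}{6}$ ($T{\left(k,o \right)} = k \frac{1}{6} k o + o = \frac{k}{6} k o + o = \frac{k^{2}}{6} o + o = \frac{o k^{2}}{6} + o = o + \frac{o k^{2}}{6}$)
$r = \frac{7744}{9}$ ($r = 4 \left(1 + \left(\frac{1}{6} \left(-4\right) \left(6 + \left(-4\right)^{2}\right) - 1\right)\right)^{2} = 4 \left(1 + \left(\frac{1}{6} \left(-4\right) \left(6 + 16\right) - 1\right)\right)^{2} = 4 \left(1 + \left(\frac{1}{6} \left(-4\right) 22 - 1\right)\right)^{2} = 4 \left(1 - \frac{47}{3}\right)^{2} = 4 \left(- \frac{44}{3}\right)^{2} = 4 \cdot \frac{1936}{9} = \frac{7744}{9} \approx 860.44$)
$\left(76 + 9\right) \left(\frac{1}{r} - 81\right) = \left(76 + 9\right) \left(\frac{1}{\frac{7744}{9}} - 81\right) = 85 \left(\frac{9}{7744} - 81\right) = 85 \left(- \frac{627255}{7744}\right) = - \frac{53316675}{7744}$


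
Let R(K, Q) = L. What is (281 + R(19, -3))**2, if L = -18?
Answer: 69169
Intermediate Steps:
R(K, Q) = -18
(281 + R(19, -3))**2 = (281 - 18)**2 = 263**2 = 69169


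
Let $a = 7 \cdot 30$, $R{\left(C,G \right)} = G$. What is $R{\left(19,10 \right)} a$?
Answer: $2100$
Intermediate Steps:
$a = 210$
$R{\left(19,10 \right)} a = 10 \cdot 210 = 2100$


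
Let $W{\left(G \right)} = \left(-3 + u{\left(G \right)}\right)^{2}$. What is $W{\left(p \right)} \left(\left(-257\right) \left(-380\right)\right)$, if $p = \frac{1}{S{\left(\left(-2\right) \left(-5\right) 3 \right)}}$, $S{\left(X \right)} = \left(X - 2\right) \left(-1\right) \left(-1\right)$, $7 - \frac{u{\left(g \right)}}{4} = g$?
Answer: $\frac{2956754160}{49} \approx 6.0342 \cdot 10^{7}$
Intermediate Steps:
$u{\left(g \right)} = 28 - 4 g$
$S{\left(X \right)} = -2 + X$ ($S{\left(X \right)} = \left(X - 2\right) \left(-1\right) \left(-1\right) = \left(-2 + X\right) \left(-1\right) \left(-1\right) = \left(2 - X\right) \left(-1\right) = -2 + X$)
$p = \frac{1}{28}$ ($p = \frac{1}{-2 + \left(-2\right) \left(-5\right) 3} = \frac{1}{-2 + 10 \cdot 3} = \frac{1}{-2 + 30} = \frac{1}{28} \approx 0.035714$)
$W{\left(G \right)} = \left(25 - 4 G\right)^{2}$ ($W{\left(G \right)} = \left(-3 - \left(-28 + 4 G\right)\right)^{2} = \left(25 - 4 G\right)^{2}$)
$W{\left(p \right)} \left(\left(-257\right) \left(-380\right)\right) = \left(-25 + 4 \cdot \frac{1}{28}\right)^{2} \left(\left(-257\right) \left(-380\right)\right) = \left(-25 + \frac{1}{7}\right)^{2} \cdot 97660 = \left(- \frac{174}{7}\right)^{2} \cdot 97660 = \frac{30276}{49} \cdot 97660 = \frac{2956754160}{49}$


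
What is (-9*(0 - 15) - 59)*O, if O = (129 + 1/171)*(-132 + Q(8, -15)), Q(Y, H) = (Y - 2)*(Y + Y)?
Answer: -352960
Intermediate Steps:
Q(Y, H) = 2*Y*(-2 + Y) (Q(Y, H) = (-2 + Y)*(2*Y) = 2*Y*(-2 + Y))
O = -88240/19 (O = (129 + 1/171)*(-132 + 2*8*(-2 + 8)) = (129 + 1/171)*(-132 + 2*8*6) = 22060*(-132 + 96)/171 = (22060/171)*(-36) = -88240/19 ≈ -4644.2)
(-9*(0 - 15) - 59)*O = (-9*(0 - 15) - 59)*(-88240/19) = (-9*(-15) - 59)*(-88240/19) = (135 - 59)*(-88240/19) = 76*(-88240/19) = -352960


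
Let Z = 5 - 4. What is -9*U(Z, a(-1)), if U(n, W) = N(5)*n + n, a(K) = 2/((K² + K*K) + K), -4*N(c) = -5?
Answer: -81/4 ≈ -20.250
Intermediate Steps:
Z = 1
N(c) = 5/4 (N(c) = -¼*(-5) = 5/4)
a(K) = 2/(K + 2*K²) (a(K) = 2/((K² + K²) + K) = 2/(2*K² + K) = 2/(K + 2*K²))
U(n, W) = 9*n/4 (U(n, W) = 5*n/4 + n = 9*n/4)
-9*U(Z, a(-1)) = -81/4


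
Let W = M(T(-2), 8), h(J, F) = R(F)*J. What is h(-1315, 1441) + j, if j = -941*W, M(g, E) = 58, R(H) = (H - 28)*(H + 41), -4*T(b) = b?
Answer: -2753751368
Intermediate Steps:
T(b) = -b/4
R(H) = (-28 + H)*(41 + H)
h(J, F) = J*(-1148 + F² + 13*F) (h(J, F) = (-1148 + F² + 13*F)*J = J*(-1148 + F² + 13*F))
W = 58
j = -54578 (j = -941*58 = -54578)
h(-1315, 1441) + j = -1315*(-1148 + 1441² + 13*1441) - 54578 = -1315*(-1148 + 2076481 + 18733) - 54578 = -1315*2094066 - 54578 = -2753696790 - 54578 = -2753751368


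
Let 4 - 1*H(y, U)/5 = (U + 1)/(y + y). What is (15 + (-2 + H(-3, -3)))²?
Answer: 8836/9 ≈ 981.78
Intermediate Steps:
H(y, U) = 20 - 5*(1 + U)/(2*y) (H(y, U) = 20 - 5*(U + 1)/(y + y) = 20 - 5*(1 + U)/(2*y))
(15 + (-2 + H(-3, -3)))² = (15 + (-2 + (5/2)*(-1 - 1*(-3) + 8*(-3))/(-3)))² = (15 + (-2 + (5/2)*(-⅓)*(-1 + 3 - 24)))² = (15 + (-2 + (5/2)*(-⅓)*(-22)))² = (15 + (-2 + 55/3))² = (15 + 49/3)² = (94/3)² = 8836/9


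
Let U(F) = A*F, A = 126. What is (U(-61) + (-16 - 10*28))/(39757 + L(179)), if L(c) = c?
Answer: -307/1536 ≈ -0.19987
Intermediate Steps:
U(F) = 126*F
(U(-61) + (-16 - 10*28))/(39757 + L(179)) = (126*(-61) + (-16 - 10*28))/(39757 + 179) = (-7686 + (-16 - 280))/39936 = (-7686 - 296)*(1/39936) = -7982*1/39936 = -307/1536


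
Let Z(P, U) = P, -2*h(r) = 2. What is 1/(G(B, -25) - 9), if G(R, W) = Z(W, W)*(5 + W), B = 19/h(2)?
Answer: 1/491 ≈ 0.0020367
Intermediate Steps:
h(r) = -1 (h(r) = -1/2*2 = -1)
B = -19 (B = 19/(-1) = 19*(-1) = -19)
G(R, W) = W*(5 + W)
1/(G(B, -25) - 9) = 1/(-25*(5 - 25) - 9) = 1/(-25*(-20) - 9) = 1/(500 - 9) = 1/491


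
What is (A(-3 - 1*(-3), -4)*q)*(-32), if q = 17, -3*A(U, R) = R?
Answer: -2176/3 ≈ -725.33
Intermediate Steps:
A(U, R) = -R/3
(A(-3 - 1*(-3), -4)*q)*(-32) = (-1/3*(-4)*17)*(-32) = ((4/3)*17)*(-32) = (68/3)*(-32) = -2176/3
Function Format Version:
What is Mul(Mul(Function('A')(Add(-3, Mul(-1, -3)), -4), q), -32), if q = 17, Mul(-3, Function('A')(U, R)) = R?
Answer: Rational(-2176, 3) ≈ -725.33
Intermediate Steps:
Function('A')(U, R) = Mul(Rational(-1, 3), R)
Mul(Mul(Function('A')(Add(-3, Mul(-1, -3)), -4), q), -32) = Mul(Mul(Mul(Rational(-1, 3), -4), 17), -32) = Mul(Mul(Rational(4, 3), 17), -32) = Mul(Rational(68, 3), -32) = Rational(-2176, 3)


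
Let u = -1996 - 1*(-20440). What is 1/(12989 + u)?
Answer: 1/31433 ≈ 3.1814e-5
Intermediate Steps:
u = 18444 (u = -1996 + 20440 = 18444)
1/(12989 + u) = 1/(12989 + 18444) = 1/31433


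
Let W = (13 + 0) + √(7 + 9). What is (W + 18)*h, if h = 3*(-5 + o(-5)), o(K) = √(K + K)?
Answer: -525 + 105*I*√10 ≈ -525.0 + 332.04*I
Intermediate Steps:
W = 17 (W = 13 + √16 = 13 + 4 = 17)
o(K) = √2*√K (o(K) = √(2*K) = √2*√K)
h = -15 + 3*I*√10 (h = 3*(-5 + √2*√(-5)) = 3*(-5 + √2*(I*√5)) = 3*(-5 + I*√10) = -15 + 3*I*√10 ≈ -15.0 + 9.4868*I)
(W + 18)*h = (17 + 18)*(-15 + 3*I*√10) = 35*(-15 + 3*I*√10) = -525 + 105*I*√10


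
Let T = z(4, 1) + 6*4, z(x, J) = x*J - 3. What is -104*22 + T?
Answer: -2263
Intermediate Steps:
z(x, J) = -3 + J*x (z(x, J) = J*x - 3 = -3 + J*x)
T = 25 (T = (-3 + 1*4) + 6*4 = (-3 + 4) + 24 = 1 + 24 = 25)
-104*22 + T = -104*22 + 25 = -2288 + 25 = -2263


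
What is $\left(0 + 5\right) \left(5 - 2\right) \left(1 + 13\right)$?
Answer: $210$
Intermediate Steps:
$\left(0 + 5\right) \left(5 - 2\right) \left(1 + 13\right) = 5 \cdot 3 \cdot 14 = 15 \cdot 14 = 210$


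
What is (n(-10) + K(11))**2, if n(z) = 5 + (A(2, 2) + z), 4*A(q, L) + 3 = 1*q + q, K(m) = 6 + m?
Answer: 2401/16 ≈ 150.06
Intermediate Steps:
A(q, L) = -3/4 + q/2 (A(q, L) = -3/4 + (1*q + q)/4 = -3/4 + (q + q)/4 = -3/4 + (2*q)/4 = -3/4 + q/2)
n(z) = 21/4 + z (n(z) = 5 + ((-3/4 + (1/2)*2) + z) = 5 + ((-3/4 + 1) + z) = 5 + (1/4 + z) = 21/4 + z)
(n(-10) + K(11))**2 = ((21/4 - 10) + (6 + 11))**2 = (-19/4 + 17)**2 = (49/4)**2 = 2401/16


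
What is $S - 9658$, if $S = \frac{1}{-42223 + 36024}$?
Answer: $- \frac{59869943}{6199} \approx -9658.0$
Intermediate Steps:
$S = - \frac{1}{6199}$ ($S = \frac{1}{-6199} = - \frac{1}{6199} \approx -0.00016132$)
$S - 9658 = - \frac{1}{6199} - 9658 = - \frac{59869943}{6199}$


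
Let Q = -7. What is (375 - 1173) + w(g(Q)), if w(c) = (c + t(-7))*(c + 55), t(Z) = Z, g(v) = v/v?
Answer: -1134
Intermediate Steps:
g(v) = 1
w(c) = (-7 + c)*(55 + c) (w(c) = (c - 7)*(c + 55) = (-7 + c)*(55 + c))
(375 - 1173) + w(g(Q)) = (375 - 1173) + (-385 + 1² + 48*1) = -798 + (-385 + 1 + 48) = -798 - 336 = -1134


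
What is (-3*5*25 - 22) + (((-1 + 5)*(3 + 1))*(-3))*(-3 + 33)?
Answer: -1837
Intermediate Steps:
(-3*5*25 - 22) + (((-1 + 5)*(3 + 1))*(-3))*(-3 + 33) = (-15*25 - 22) + ((4*4)*(-3))*30 = (-375 - 22) + (16*(-3))*30 = -397 - 48*30 = -397 - 1440 = -1837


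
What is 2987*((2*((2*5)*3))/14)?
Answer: 89610/7 ≈ 12801.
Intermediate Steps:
2987*((2*((2*5)*3))/14) = 2987*((2*(10*3))*(1/14)) = 2987*((2*30)*(1/14)) = 2987*(60*(1/14)) = 2987*(30/7) = 89610/7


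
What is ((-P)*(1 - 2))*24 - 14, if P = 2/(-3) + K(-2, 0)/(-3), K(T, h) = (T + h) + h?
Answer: -14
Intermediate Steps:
K(T, h) = T + 2*h
P = 0 (P = 2/(-3) + (-2 + 2*0)/(-3) = 2*(-1/3) + (-2 + 0)*(-1/3) = -2/3 - 2*(-1/3) = -2/3 + 2/3 = 0)
((-P)*(1 - 2))*24 - 14 = ((-1*0)*(1 - 2))*24 - 14 = (0*(-1))*24 - 14 = 0*24 - 14 = 0 - 14 = -14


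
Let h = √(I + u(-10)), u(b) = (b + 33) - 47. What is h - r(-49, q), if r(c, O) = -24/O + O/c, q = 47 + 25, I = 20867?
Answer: 265/147 + √20843 ≈ 146.17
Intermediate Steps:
q = 72
u(b) = -14 + b (u(b) = (33 + b) - 47 = -14 + b)
h = √20843 (h = √(20867 + (-14 - 10)) = √(20867 - 24) = √20843 ≈ 144.37)
h - r(-49, q) = √20843 - (-24/72 + 72/(-49)) = √20843 - (-24*1/72 + 72*(-1/49)) = √20843 - (-⅓ - 72/49) = √20843 - 1*(-265/147) = √20843 + 265/147 = 265/147 + √20843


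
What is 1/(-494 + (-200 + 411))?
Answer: -1/283 ≈ -0.0035336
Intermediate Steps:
1/(-494 + (-200 + 411)) = 1/(-494 + 211) = 1/(-283) = -1/283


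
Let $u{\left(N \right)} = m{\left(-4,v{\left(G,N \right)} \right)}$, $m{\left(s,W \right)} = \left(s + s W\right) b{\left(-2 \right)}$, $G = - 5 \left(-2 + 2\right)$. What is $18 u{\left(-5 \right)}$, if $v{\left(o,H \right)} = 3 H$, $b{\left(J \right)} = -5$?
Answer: $-5040$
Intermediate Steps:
$G = 0$ ($G = \left(-5\right) 0 = 0$)
$m{\left(s,W \right)} = - 5 s - 5 W s$ ($m{\left(s,W \right)} = \left(s + s W\right) \left(-5\right) = \left(s + W s\right) \left(-5\right) = - 5 s - 5 W s$)
$u{\left(N \right)} = 20 + 60 N$ ($u{\left(N \right)} = \left(-5\right) \left(-4\right) \left(1 + 3 N\right) = 20 + 60 N$)
$18 u{\left(-5 \right)} = 18 \left(20 + 60 \left(-5\right)\right) = 18 \left(20 - 300\right) = 18 \left(-280\right) = -5040$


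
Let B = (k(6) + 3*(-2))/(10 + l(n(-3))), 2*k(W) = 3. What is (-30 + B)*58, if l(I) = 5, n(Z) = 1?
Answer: -8787/5 ≈ -1757.4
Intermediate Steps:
k(W) = 3/2 (k(W) = (½)*3 = 3/2)
B = -3/10 (B = (3/2 + 3*(-2))/(10 + 5) = (3/2 - 6)/15 = -9/2*1/15 = -3/10 ≈ -0.30000)
(-30 + B)*58 = (-30 - 3/10)*58 = -303/10*58 = -8787/5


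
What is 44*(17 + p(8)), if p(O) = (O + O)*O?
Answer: 6380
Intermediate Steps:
p(O) = 2*O² (p(O) = (2*O)*O = 2*O²)
44*(17 + p(8)) = 44*(17 + 2*8²) = 44*(17 + 2*64) = 44*(17 + 128) = 44*145 = 6380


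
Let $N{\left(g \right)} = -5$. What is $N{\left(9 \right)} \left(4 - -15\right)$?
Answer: $-95$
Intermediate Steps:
$N{\left(9 \right)} \left(4 - -15\right) = - 5 \left(4 - -15\right) = - 5 \left(4 + 15\right) = \left(-5\right) 19 = -95$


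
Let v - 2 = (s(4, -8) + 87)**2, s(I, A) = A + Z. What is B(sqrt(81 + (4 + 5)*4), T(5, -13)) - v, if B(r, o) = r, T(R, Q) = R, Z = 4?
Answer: -6891 + 3*sqrt(13) ≈ -6880.2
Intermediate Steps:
s(I, A) = 4 + A (s(I, A) = A + 4 = 4 + A)
v = 6891 (v = 2 + ((4 - 8) + 87)**2 = 2 + (-4 + 87)**2 = 2 + 83**2 = 2 + 6889 = 6891)
B(sqrt(81 + (4 + 5)*4), T(5, -13)) - v = sqrt(81 + (4 + 5)*4) - 1*6891 = sqrt(81 + 9*4) - 6891 = sqrt(81 + 36) - 6891 = sqrt(117) - 6891 = 3*sqrt(13) - 6891 = -6891 + 3*sqrt(13)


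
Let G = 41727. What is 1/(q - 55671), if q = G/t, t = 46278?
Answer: -15426/858766937 ≈ -1.7963e-5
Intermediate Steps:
q = 13909/15426 (q = 41727/46278 = 41727*(1/46278) = 13909/15426 ≈ 0.90166)
1/(q - 55671) = 1/(13909/15426 - 55671) = 1/(-858766937/15426) = -15426/858766937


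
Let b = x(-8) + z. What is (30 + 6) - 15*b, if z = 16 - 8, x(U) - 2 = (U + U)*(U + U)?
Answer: -3954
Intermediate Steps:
x(U) = 2 + 4*U**2 (x(U) = 2 + (U + U)*(U + U) = 2 + (2*U)*(2*U) = 2 + 4*U**2)
z = 8
b = 266 (b = (2 + 4*(-8)**2) + 8 = (2 + 4*64) + 8 = (2 + 256) + 8 = 258 + 8 = 266)
(30 + 6) - 15*b = (30 + 6) - 15*266 = 36 - 3990 = -3954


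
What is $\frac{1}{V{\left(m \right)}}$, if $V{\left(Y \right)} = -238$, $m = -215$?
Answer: $- \frac{1}{238} \approx -0.0042017$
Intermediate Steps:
$\frac{1}{V{\left(m \right)}} = \frac{1}{-238} = - \frac{1}{238}$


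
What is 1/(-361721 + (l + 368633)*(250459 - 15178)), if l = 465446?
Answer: 1/196242579478 ≈ 5.0957e-12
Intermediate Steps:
1/(-361721 + (l + 368633)*(250459 - 15178)) = 1/(-361721 + (465446 + 368633)*(250459 - 15178)) = 1/(-361721 + 834079*235281) = 1/(-361721 + 196242941199) = 1/196242579478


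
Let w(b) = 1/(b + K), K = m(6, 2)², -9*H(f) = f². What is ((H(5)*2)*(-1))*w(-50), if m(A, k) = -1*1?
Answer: -50/441 ≈ -0.11338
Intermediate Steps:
H(f) = -f²/9
m(A, k) = -1
K = 1 (K = (-1)² = 1)
w(b) = 1/(1 + b) (w(b) = 1/(b + 1) = 1/(1 + b))
((H(5)*2)*(-1))*w(-50) = ((-⅑*5²*2)*(-1))/(1 - 50) = ((-⅑*25*2)*(-1))/(-49) = (-25/9*2*(-1))*(-1/49) = -50/9*(-1)*(-1/49) = (50/9)*(-1/49) = -50/441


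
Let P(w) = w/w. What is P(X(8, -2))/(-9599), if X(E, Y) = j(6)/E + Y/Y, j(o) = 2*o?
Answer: -1/9599 ≈ -0.00010418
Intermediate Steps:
X(E, Y) = 1 + 12/E (X(E, Y) = (2*6)/E + Y/Y = 12/E + 1 = 1 + 12/E)
P(w) = 1
P(X(8, -2))/(-9599) = 1/(-9599) = 1*(-1/9599) = -1/9599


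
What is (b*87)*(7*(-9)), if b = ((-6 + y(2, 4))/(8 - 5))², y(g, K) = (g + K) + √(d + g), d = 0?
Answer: -1218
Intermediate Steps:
y(g, K) = K + g + √g (y(g, K) = (g + K) + √(0 + g) = (K + g) + √g = K + g + √g)
b = 2/9 (b = ((-6 + (4 + 2 + √2))/(8 - 5))² = ((-6 + (6 + √2))/3)² = (√2*(⅓))² = (√2/3)² = 2/9 ≈ 0.22222)
(b*87)*(7*(-9)) = ((2/9)*87)*(7*(-9)) = (58/3)*(-63) = -1218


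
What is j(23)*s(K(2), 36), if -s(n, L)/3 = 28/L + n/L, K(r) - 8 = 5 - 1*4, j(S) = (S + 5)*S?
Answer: -5957/3 ≈ -1985.7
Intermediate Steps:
j(S) = S*(5 + S) (j(S) = (5 + S)*S = S*(5 + S))
K(r) = 9 (K(r) = 8 + (5 - 1*4) = 8 + (5 - 4) = 8 + 1 = 9)
s(n, L) = -84/L - 3*n/L (s(n, L) = -3*(28/L + n/L) = -84/L - 3*n/L)
j(23)*s(K(2), 36) = (23*(5 + 23))*(3*(-28 - 1*9)/36) = (23*28)*(3*(1/36)*(-28 - 9)) = 644*(3*(1/36)*(-37)) = 644*(-37/12) = -5957/3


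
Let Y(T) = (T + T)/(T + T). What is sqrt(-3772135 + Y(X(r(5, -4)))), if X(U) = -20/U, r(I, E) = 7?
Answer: 3*I*sqrt(419126) ≈ 1942.2*I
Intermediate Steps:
Y(T) = 1 (Y(T) = (2*T)/((2*T)) = (2*T)*(1/(2*T)) = 1)
sqrt(-3772135 + Y(X(r(5, -4)))) = sqrt(-3772135 + 1) = sqrt(-3772134) = 3*I*sqrt(419126)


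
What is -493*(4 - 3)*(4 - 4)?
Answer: 0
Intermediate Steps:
-493*(4 - 3)*(4 - 4) = -493*0 = 0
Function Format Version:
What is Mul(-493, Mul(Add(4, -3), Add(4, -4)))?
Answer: 0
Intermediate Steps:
Mul(-493, Mul(Add(4, -3), Add(4, -4))) = Mul(-493, Mul(1, 0)) = Mul(-493, 0) = 0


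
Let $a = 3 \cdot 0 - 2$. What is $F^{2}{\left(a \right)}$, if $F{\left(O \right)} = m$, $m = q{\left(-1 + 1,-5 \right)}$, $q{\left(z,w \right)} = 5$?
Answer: $25$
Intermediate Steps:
$m = 5$
$a = -2$ ($a = 0 - 2 = -2$)
$F{\left(O \right)} = 5$
$F^{2}{\left(a \right)} = 5^{2} = 25$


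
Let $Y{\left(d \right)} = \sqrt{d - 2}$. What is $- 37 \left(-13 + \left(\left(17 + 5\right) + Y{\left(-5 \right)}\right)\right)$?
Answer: $-333 - 37 i \sqrt{7} \approx -333.0 - 97.893 i$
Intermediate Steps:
$Y{\left(d \right)} = \sqrt{-2 + d}$
$- 37 \left(-13 + \left(\left(17 + 5\right) + Y{\left(-5 \right)}\right)\right) = - 37 \left(-13 + \left(\left(17 + 5\right) + \sqrt{-2 - 5}\right)\right) = - 37 \left(-13 + \left(22 + \sqrt{-7}\right)\right) = - 37 \left(-13 + \left(22 + i \sqrt{7}\right)\right) = - 37 \left(9 + i \sqrt{7}\right) = -333 - 37 i \sqrt{7}$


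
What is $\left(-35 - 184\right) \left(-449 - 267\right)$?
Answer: $156804$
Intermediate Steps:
$\left(-35 - 184\right) \left(-449 - 267\right) = \left(-219\right) \left(-716\right) = 156804$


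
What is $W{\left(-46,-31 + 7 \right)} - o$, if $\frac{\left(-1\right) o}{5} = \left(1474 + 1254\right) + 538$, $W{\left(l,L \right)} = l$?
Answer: $16284$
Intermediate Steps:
$o = -16330$ ($o = - 5 \left(\left(1474 + 1254\right) + 538\right) = - 5 \left(2728 + 538\right) = \left(-5\right) 3266 = -16330$)
$W{\left(-46,-31 + 7 \right)} - o = -46 - -16330 = -46 + 16330 = 16284$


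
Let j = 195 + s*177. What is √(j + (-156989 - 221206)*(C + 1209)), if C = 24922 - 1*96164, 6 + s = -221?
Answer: 9*√326988771 ≈ 1.6275e+5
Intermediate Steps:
s = -227 (s = -6 - 221 = -227)
C = -71242 (C = 24922 - 96164 = -71242)
j = -39984 (j = 195 - 227*177 = 195 - 40179 = -39984)
√(j + (-156989 - 221206)*(C + 1209)) = √(-39984 + (-156989 - 221206)*(-71242 + 1209)) = √(-39984 - 378195*(-70033)) = √(-39984 + 26486130435) = √26486090451 = 9*√326988771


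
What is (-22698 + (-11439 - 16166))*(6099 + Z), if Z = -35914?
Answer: 1499783945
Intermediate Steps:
(-22698 + (-11439 - 16166))*(6099 + Z) = (-22698 + (-11439 - 16166))*(6099 - 35914) = (-22698 - 27605)*(-29815) = -50303*(-29815) = 1499783945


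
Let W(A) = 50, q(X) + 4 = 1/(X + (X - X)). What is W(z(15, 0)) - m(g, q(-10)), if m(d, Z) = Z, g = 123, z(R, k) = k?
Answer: 541/10 ≈ 54.100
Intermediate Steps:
q(X) = -4 + 1/X (q(X) = -4 + 1/(X + (X - X)) = -4 + 1/(X + 0) = -4 + 1/X)
W(z(15, 0)) - m(g, q(-10)) = 50 - (-4 + 1/(-10)) = 50 - (-4 - ⅒) = 50 - 1*(-41/10) = 50 + 41/10 = 541/10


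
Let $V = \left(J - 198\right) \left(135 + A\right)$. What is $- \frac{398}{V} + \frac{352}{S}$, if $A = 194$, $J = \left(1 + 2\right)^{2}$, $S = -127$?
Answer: $- \frac{21837166}{7896987} \approx -2.7653$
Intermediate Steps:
$J = 9$ ($J = 3^{2} = 9$)
$V = -62181$ ($V = \left(9 - 198\right) \left(135 + 194\right) = \left(-189\right) 329 = -62181$)
$- \frac{398}{V} + \frac{352}{S} = - \frac{398}{-62181} + \frac{352}{-127} = \left(-398\right) \left(- \frac{1}{62181}\right) + 352 \left(- \frac{1}{127}\right) = \frac{398}{62181} - \frac{352}{127} = - \frac{21837166}{7896987}$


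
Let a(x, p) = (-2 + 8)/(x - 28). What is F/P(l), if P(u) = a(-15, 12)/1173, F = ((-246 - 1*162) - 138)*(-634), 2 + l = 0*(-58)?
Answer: -2910027666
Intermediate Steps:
a(x, p) = 6/(-28 + x)
l = -2 (l = -2 + 0*(-58) = -2 + 0 = -2)
F = 346164 (F = ((-246 - 162) - 138)*(-634) = (-408 - 138)*(-634) = -546*(-634) = 346164)
P(u) = -2/16813 (P(u) = (6/(-28 - 15))/1173 = (6/(-43))*(1/1173) = (6*(-1/43))*(1/1173) = -6/43*1/1173 = -2/16813)
F/P(l) = 346164/(-2/16813) = 346164*(-16813/2) = -2910027666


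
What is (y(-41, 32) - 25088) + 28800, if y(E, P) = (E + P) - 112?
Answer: 3591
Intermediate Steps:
y(E, P) = -112 + E + P
(y(-41, 32) - 25088) + 28800 = ((-112 - 41 + 32) - 25088) + 28800 = (-121 - 25088) + 28800 = -25209 + 28800 = 3591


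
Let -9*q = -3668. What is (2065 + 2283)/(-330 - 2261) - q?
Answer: -9542920/23319 ≈ -409.23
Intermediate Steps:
q = 3668/9 (q = -1/9*(-3668) = 3668/9 ≈ 407.56)
(2065 + 2283)/(-330 - 2261) - q = (2065 + 2283)/(-330 - 2261) - 1*3668/9 = 4348/(-2591) - 3668/9 = 4348*(-1/2591) - 3668/9 = -4348/2591 - 3668/9 = -9542920/23319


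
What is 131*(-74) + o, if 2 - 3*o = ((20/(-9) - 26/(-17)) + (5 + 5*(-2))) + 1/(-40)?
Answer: -177934607/18360 ≈ -9691.4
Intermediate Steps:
o = 47233/18360 (o = ⅔ - (((20/(-9) - 26/(-17)) + (5 + 5*(-2))) + 1/(-40))/3 = ⅔ - (((20*(-⅑) - 26*(-1/17)) + (5 - 10)) - 1/40)/3 = ⅔ - (((-20/9 + 26/17) - 5) - 1/40)/3 = ⅔ - ((-106/153 - 5) - 1/40)/3 = ⅔ - (-871/153 - 1/40)/3 = ⅔ - ⅓*(-34993/6120) = ⅔ + 34993/18360 = 47233/18360 ≈ 2.5726)
131*(-74) + o = 131*(-74) + 47233/18360 = -9694 + 47233/18360 = -177934607/18360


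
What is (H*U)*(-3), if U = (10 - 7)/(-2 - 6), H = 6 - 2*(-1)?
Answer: 9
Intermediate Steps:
H = 8 (H = 6 + 2 = 8)
U = -3/8 (U = 3/(-8) = 3*(-⅛) = -3/8 ≈ -0.37500)
(H*U)*(-3) = (8*(-3/8))*(-3) = -3*(-3) = 9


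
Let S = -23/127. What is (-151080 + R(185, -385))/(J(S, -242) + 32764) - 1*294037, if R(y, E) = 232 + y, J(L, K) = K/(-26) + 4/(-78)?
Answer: -375831325666/1278157 ≈ -2.9404e+5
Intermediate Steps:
S = -23/127 (S = -23*1/127 = -23/127 ≈ -0.18110)
J(L, K) = -2/39 - K/26 (J(L, K) = K*(-1/26) + 4*(-1/78) = -K/26 - 2/39 = -2/39 - K/26)
(-151080 + R(185, -385))/(J(S, -242) + 32764) - 1*294037 = (-151080 + (232 + 185))/((-2/39 - 1/26*(-242)) + 32764) - 1*294037 = (-151080 + 417)/((-2/39 + 121/13) + 32764) - 294037 = -150663/(361/39 + 32764) - 294037 = -150663/1278157/39 - 294037 = -150663*39/1278157 - 294037 = -5875857/1278157 - 294037 = -375831325666/1278157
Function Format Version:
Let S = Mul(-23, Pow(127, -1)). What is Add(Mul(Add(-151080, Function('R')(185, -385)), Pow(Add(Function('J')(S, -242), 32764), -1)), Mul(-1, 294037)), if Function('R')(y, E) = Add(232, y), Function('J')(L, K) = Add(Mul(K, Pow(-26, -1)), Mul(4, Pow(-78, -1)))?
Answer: Rational(-375831325666, 1278157) ≈ -2.9404e+5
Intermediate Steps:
S = Rational(-23, 127) (S = Mul(-23, Rational(1, 127)) = Rational(-23, 127) ≈ -0.18110)
Function('J')(L, K) = Add(Rational(-2, 39), Mul(Rational(-1, 26), K)) (Function('J')(L, K) = Add(Mul(K, Rational(-1, 26)), Mul(4, Rational(-1, 78))) = Add(Mul(Rational(-1, 26), K), Rational(-2, 39)) = Add(Rational(-2, 39), Mul(Rational(-1, 26), K)))
Add(Mul(Add(-151080, Function('R')(185, -385)), Pow(Add(Function('J')(S, -242), 32764), -1)), Mul(-1, 294037)) = Add(Mul(Add(-151080, Add(232, 185)), Pow(Add(Add(Rational(-2, 39), Mul(Rational(-1, 26), -242)), 32764), -1)), Mul(-1, 294037)) = Add(Mul(Add(-151080, 417), Pow(Add(Add(Rational(-2, 39), Rational(121, 13)), 32764), -1)), -294037) = Add(Mul(-150663, Pow(Add(Rational(361, 39), 32764), -1)), -294037) = Add(Mul(-150663, Pow(Rational(1278157, 39), -1)), -294037) = Add(Mul(-150663, Rational(39, 1278157)), -294037) = Add(Rational(-5875857, 1278157), -294037) = Rational(-375831325666, 1278157)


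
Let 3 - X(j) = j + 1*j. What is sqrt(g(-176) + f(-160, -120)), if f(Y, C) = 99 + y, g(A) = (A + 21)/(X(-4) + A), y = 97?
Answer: sqrt(214467)/33 ≈ 14.034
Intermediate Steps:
X(j) = 3 - 2*j (X(j) = 3 - (j + 1*j) = 3 - (j + j) = 3 - 2*j)
g(A) = (21 + A)/(11 + A) (g(A) = (A + 21)/((3 - 2*(-4)) + A) = (21 + A)/((3 + 8) + A) = (21 + A)/(11 + A))
f(Y, C) = 196 (f(Y, C) = 99 + 97 = 196)
sqrt(g(-176) + f(-160, -120)) = sqrt((21 - 176)/(11 - 176) + 196) = sqrt(-155/(-165) + 196) = sqrt(-1/165*(-155) + 196) = sqrt(31/33 + 196) = sqrt(6499/33) = sqrt(214467)/33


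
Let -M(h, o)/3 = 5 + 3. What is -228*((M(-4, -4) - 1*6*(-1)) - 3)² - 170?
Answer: -100718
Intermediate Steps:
M(h, o) = -24 (M(h, o) = -3*(5 + 3) = -3*8 = -24)
-228*((M(-4, -4) - 1*6*(-1)) - 3)² - 170 = -228*((-24 - 1*6*(-1)) - 3)² - 170 = -228*((-24 - 6*(-1)) - 3)² - 170 = -228*((-24 + 6) - 3)² - 170 = -228*(-18 - 3)² - 170 = -228*(-21)² - 170 = -228*441 - 170 = -100548 - 170 = -100718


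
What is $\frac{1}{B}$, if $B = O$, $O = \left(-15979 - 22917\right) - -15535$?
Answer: $- \frac{1}{23361} \approx -4.2806 \cdot 10^{-5}$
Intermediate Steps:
$O = -23361$ ($O = \left(-15979 - 22917\right) + 15535 = -38896 + 15535 = -23361$)
$B = -23361$
$\frac{1}{B} = \frac{1}{-23361} = - \frac{1}{23361}$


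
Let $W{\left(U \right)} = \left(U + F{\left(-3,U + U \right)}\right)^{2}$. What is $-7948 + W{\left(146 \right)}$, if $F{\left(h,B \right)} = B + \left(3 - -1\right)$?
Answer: $187416$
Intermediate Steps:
$F{\left(h,B \right)} = 4 + B$ ($F{\left(h,B \right)} = B + \left(3 + 1\right) = B + 4 = 4 + B$)
$W{\left(U \right)} = \left(4 + 3 U\right)^{2}$ ($W{\left(U \right)} = \left(U + \left(4 + \left(U + U\right)\right)\right)^{2} = \left(U + \left(4 + 2 U\right)\right)^{2} = \left(4 + 3 U\right)^{2}$)
$-7948 + W{\left(146 \right)} = -7948 + \left(4 + 3 \cdot 146\right)^{2} = -7948 + \left(4 + 438\right)^{2} = -7948 + 442^{2} = -7948 + 195364 = 187416$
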